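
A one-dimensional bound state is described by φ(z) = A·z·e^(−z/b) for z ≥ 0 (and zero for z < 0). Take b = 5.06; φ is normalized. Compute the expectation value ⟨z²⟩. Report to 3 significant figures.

The expectation value is the |φ|²-weighted average of z^2: ∫ z^2|φ|² dz.
Using ∫₀^∞ zⁿ e^(−αz) dz = n!/αⁿ⁺¹, the ratio of the moment integral to the normalization integral gives ⟨z²⟩ = 3·b^2.
With b = 5.06, ⟨z^2⟩ = 76.81.

⟨z^2⟩ ≈ 76.8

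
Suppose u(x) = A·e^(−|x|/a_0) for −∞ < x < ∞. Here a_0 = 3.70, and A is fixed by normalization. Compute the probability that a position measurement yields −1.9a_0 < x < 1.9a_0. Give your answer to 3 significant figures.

The probability is P = ∫ |u|² dx over [−1.9a_0, 1.9a_0].
The normalization integral ∫|u|²dx over the whole domain equals a_0·A², and A² cancels in the ratio.
Both integrals are even about x = 0, so only the x ≥ 0 halves are needed (the factors of 2 cancel). Substituting t = x/a_0, A² and the length scale cancel in the ratio: P = ∫_{0}^{1.9} e^(-2·t) dt / ∫_{0}^{∞} e^(-2·t) dt.
Using ∫ e^(-2·t) dt = -e^(-2·t)/2, the numerator is 1/2 - e^(-19/5)/2 and the denominator is 1/2.
This works out to P = 0.9776.

P ≈ 0.978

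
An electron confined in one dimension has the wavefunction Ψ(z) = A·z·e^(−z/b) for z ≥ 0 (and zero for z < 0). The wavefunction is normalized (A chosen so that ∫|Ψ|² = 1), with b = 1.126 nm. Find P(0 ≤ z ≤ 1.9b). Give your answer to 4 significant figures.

P ≈ 0.7311

The probability is P = ∫ |Ψ|² dz over [0, 1.9b].
Since A² = 1/(b^3/4), this is the region integral divided by the full normalization integral.
Substituting u = z/b, A² and the length scale cancel in the ratio: P = ∫_{0}^{1.9} u^2·e^(-2·u) du / ∫_{0}^{∞} u^2·e^(-2·u) du.
With ∫ u^2·e^(-2·u) du = -(2·u^2 + 2·u + 1)·e^(-2·u)/4 + C, the region integral is 1/4 - 601·e^(-19/5)/200 and the full one is 1/4.
The result is P = 0.73110.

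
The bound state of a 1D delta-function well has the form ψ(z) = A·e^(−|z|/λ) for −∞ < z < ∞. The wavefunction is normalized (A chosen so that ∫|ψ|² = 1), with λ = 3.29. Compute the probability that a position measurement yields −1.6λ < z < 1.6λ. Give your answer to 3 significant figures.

P = ∫_{−1.6λ}^{1.6λ} |ψ(z)|² dz.
The normalization integral ∫|ψ|²dz over the whole domain equals λ·A², and A² cancels in the ratio.
By symmetry take twice the z ≥ 0 contribution in numerator and denominator; the 2's cancel. In terms of u = z/λ (A² and the length scale cancel between numerator and denominator), P = [∫_{0}^{1.6} e^(-2·u) du] / [∫_{0}^{∞} e^(-2·u) du].
An antiderivative of e^(-2·u) is -e^(-2·u)/2; evaluating from 0 to 1.6 gives 1/2 - e^(-16/5)/2, while the full integral is 1/2.
Taking the ratio, P = 0.9592.

P ≈ 0.959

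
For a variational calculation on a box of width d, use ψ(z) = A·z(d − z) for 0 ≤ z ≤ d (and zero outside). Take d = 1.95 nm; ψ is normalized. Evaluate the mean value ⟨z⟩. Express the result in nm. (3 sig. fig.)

⟨z⟩ ≈ 0.975 nm

The expectation value is the |ψ|²-weighted average of z: ∫ z|ψ|² dz.
Expanding the polynomial and integrating term by term, the ratio of the moment integral to the normalization integral gives ⟨z⟩ = d/2.
With d = 1.95, ⟨z⟩ = 0.9750.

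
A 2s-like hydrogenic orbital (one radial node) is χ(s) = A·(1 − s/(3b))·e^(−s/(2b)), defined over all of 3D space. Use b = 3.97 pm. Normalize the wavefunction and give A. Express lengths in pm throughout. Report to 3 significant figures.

A ≈ 0.0437 pm^(-3/2)

Require ∫ |χ|² 4πs² ds = 1 over the whole domain.
The angular integral contributes 4π, leaving ∫₀^∞ s²|χ|² ds.
Using ∫₀^∞ sⁿ e^(−αs) ds = n!/αⁿ⁺¹, ∫|χ|² 4πs² ds = A²·(8·π·b^3/3).
With b = 3.97: A² = 0.001908 and A = 0.04368.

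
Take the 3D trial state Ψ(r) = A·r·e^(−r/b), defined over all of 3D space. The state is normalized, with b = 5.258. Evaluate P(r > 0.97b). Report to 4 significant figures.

P ≈ 0.9526

P = ∫ |Ψ|² 4πr² dr over r > 0.97b.
Normalization gives A² = 1/(3·π·b^5).
Substituting u = r/b, A², 4π and the length scale all cancel in the ratio: P = ∫_{0.97}^{∞} u^4·e^(-2·u) du / ∫_{0}^{∞} u^4·e^(-2·u) du.
With ∫ u^4·e^(-2·u) du = -(u^4/2 + u^3 + 3·u^2/2 + 3·u/2 + 3/4)·e^(-2·u) + C, the region integral is ≈ 0.714449 and the full one is 3/4.
This evaluates to P = 0.95260.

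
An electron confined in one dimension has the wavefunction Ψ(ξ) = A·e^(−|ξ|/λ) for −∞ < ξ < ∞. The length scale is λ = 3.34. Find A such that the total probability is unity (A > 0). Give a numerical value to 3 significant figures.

The normalization condition is ∫|Ψ|² dξ = 1 from −∞ to ∞.
With ∫₀^∞ ξ^0 e^(−αξ) dξ = 0!/α^1, with Ψ = A·e^(−|ξ|/λ), the integral evaluates to A²·[λ].
Hence A² = 1/[λ].
Substituting λ = 3.34 gives A² = 0.2994, so A = 0.5472.

A ≈ 0.547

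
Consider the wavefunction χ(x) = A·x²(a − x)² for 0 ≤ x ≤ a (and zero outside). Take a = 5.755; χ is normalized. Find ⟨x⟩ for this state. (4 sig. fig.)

By definition ⟨x⟩ = ∫ x |χ(x)|² dx.
The ratio of the moment integral to the normalization integral gives ⟨x⟩ = a/2.
Putting a = 5.755 gives 2.8775.

⟨x⟩ ≈ 2.878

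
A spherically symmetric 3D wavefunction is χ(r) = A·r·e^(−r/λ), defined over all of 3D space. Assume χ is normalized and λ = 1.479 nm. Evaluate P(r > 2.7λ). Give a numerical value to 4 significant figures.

P ≈ 0.3733

P = ∫ |χ|² 4πr² dr over r > 2.7λ.
The full normalization integral is A²·[3·π·λ^5] = 1, fixing A².
Let u = r/λ; then A², 4π and the length scale all cancel, so P = ∫_{2.7}^{∞} u^4·e^(-2·u) du ÷ ∫_{0}^{∞} u^4·e^(-2·u) du.
Using ∫ u^4·e^(-2·u) du = -(u^4/2 + u^3 + 3·u^2/2 + 3·u/2 + 3/4)·e^(-2·u), the numerator is ≈ 0.279983 and the denominator is 3/4.
The region integral divided by the full integral gives P = 0.37331.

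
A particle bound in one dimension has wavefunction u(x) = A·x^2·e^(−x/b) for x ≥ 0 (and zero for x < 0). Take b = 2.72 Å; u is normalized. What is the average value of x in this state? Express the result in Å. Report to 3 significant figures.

By definition ⟨x⟩ = ∫ x |u(x)|² dx.
Recall ∫₀^∞ x^m e^(−x/β) dx = m!·β^(m+1), evaluating both integrals, ⟨x⟩ = 5·b/2.
Putting b = 2.72 gives 6.800.

⟨x⟩ ≈ 6.80 Å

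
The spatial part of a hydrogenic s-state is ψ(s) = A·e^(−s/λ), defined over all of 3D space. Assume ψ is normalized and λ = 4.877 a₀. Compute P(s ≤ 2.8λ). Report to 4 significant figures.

With dV = 4πs²ds, the probability is ∫|ψ|² dV over s ≤ 2.8λ.
The full normalization integral is A²·[π·λ^3] = 1, fixing A².
In terms of u = s/λ (A², 4π and the length scale all cancel between numerator and denominator), P = [∫_{0}^{2.8} u^2·e^(-2·u) du] / [∫_{0}^{∞} u^2·e^(-2·u) du].
With ∫ u^2·e^(-2·u) du = -(2·u^2 + 2·u + 1)·e^(-2·u)/4 + C, the region integral is 1/4 - 557·e^(-28/5)/100 and the full one is 1/4.
The region integral divided by the full integral gives P = 0.91761.

P ≈ 0.9176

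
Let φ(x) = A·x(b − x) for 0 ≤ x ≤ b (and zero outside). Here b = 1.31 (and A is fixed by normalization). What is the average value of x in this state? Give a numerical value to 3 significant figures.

By definition ⟨x⟩ = ∫ x |φ(x)|² dx.
Evaluating both integrals, ⟨x⟩ = b/2.
With b = 1.31, ⟨x⟩ = 0.6550.

⟨x⟩ ≈ 0.655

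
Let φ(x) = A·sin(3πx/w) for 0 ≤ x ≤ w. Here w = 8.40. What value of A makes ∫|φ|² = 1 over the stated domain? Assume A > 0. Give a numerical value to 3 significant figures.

A ≈ 0.488

Normalization requires ∫|φ|² dx = 1, integrated from 0 to w.
With ∫₀^w sin²(nπx/w) dx = w/2, the integral (without the A² prefactor) comes out to w/2.
With w = 8.40: A² = 0.2381 and A = 0.4880.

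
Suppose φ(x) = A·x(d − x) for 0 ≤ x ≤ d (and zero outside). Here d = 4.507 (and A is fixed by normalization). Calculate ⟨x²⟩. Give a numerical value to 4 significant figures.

⟨x^2⟩ ≈ 5.804

⟨x²⟩ = ∫ x^2 |φ|² dx over the full domain.
Since the A² factors cancel between numerator and denominator, ⟨x²⟩ = 2·d^2/7.
Putting d = 4.507 gives 5.8037.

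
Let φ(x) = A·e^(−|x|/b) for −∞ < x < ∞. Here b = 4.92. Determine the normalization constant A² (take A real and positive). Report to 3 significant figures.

A^2 ≈ 0.203

Require ∫ |φ|² dx = 1 over the whole domain.
With ∫₀^∞ x^0 e^(−αx) dx = 0!/α^1, with φ = A·e^(−|x|/b), the integral evaluates to A²·[b].
Substituting b = 4.92 gives A² = 0.2033, so A = 0.4508.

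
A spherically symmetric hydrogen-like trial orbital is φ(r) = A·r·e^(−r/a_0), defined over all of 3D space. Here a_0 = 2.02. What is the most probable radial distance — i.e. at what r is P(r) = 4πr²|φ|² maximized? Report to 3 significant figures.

r ≈ 4.04

Differentiate P(r) = 4πr²|φ|² with respect to r and set to zero.
Solving yields r = 2·a_0.
With a_0 = 2.02, the most probable radial distance is 4.040.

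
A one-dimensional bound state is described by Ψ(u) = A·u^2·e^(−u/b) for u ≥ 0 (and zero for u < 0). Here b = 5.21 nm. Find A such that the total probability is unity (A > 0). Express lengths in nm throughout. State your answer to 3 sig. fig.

Normalization requires ∫|Ψ|² du = 1, integrated from 0 to ∞.
Carrying out the integral gives A² · 3·b^5/4.
Setting this equal to 1 gives A² = 1/(3·b^5/4).
Substituting b = 5.21 gives A² = 0.0003473, so A = 0.01864.

A ≈ 0.0186 nm^(-5/2)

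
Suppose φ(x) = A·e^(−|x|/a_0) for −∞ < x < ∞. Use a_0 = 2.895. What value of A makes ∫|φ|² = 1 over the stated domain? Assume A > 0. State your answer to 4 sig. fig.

A ≈ 0.5877

Require ∫ |φ|² dx = 1 over the whole domain.
Carrying out the integral gives A² · a_0.
Hence A² = 1/[a_0].
Plugging in a_0 = 2.895 yields A = 0.58773.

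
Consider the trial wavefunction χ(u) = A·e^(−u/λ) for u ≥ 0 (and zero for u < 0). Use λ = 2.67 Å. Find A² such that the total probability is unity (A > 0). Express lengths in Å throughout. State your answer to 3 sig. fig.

A^2 ≈ 0.749 Å^(-1)

Require ∫ |χ|² du = 1 over the whole domain.
Using ∫₀^∞ uⁿ e^(−αu) du = n!/αⁿ⁺¹, carrying out the integral gives A² · λ/2.
With λ = 2.67: A² = 0.7491 and A = 0.8655.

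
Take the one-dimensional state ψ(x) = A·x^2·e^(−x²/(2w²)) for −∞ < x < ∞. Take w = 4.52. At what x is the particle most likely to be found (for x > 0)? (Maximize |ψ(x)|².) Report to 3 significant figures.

Differentiate |ψ(x)|² with respect to x and set to zero.
This gives x = √(2)·w.
With w = 4.52, the value of x > 0 at which the probability density is greatest is 6.392.

x ≈ 6.39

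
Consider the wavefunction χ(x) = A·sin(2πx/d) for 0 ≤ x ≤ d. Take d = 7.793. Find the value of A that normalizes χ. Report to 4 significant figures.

Normalization requires ∫|χ|² dx = 1, integrated from 0 to d.
∫|χ|² dx = A²·(d/2).
So A² = (d/2)^(−1).
Plugging in d = 7.793 yields A = 0.50660.

A ≈ 0.5066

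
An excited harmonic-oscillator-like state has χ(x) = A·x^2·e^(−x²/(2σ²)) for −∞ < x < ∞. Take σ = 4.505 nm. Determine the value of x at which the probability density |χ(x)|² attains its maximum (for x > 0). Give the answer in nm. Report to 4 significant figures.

Differentiate |χ(x)|² with respect to x and set to zero.
Solving yields x = √(2)·σ.
With σ = 4.505, the value of x > 0 at which the probability density is greatest is 6.3710 nm.

x ≈ 6.371 nm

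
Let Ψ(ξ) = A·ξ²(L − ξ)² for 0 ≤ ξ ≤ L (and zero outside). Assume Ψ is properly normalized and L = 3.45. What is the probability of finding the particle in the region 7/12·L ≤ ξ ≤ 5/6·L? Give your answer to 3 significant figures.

P = ∫_{7/12·L}^{5/6·L} |Ψ(ξ)|² dξ.
With A² fixed by ∫|Ψ|² = 1, i.e. A² = (L^9/630)^(−1), substitute and integrate.
In terms of u = ξ/L (A² and the length scale cancel between numerator and denominator), P = [∫_{7/12}^{5/6} u^4·(1 - u)^4 du] / [∫_{0}^{1} u^4·(1 - u)^4 du].
With ∫ u^4·(1 - u)^4 du = u^5·(70·u^4 - 315·u^3 + 540·u^2 - 420·u + 126)/630 + C, the region integral is ≈ 0.00046568 and the full one is 1/630.
The result is P = 0.2934.

P ≈ 0.293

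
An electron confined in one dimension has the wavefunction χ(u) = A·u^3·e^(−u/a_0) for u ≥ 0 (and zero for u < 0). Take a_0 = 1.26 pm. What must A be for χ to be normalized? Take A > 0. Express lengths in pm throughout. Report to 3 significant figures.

A ≈ 0.188 pm^(-7/2)

Require ∫ |χ|² du = 1 over the whole domain.
Recall ∫₀^∞ u^m e^(−u/β) du = m!·β^(m+1), with χ = A·u^3·e^(−u/a_0), the integral evaluates to A²·[45·a_0^7/8].
Setting this equal to 1 gives A² = 1/(45·a_0^7/8).
Plugging in a_0 = 1.26 yields A = 0.1878.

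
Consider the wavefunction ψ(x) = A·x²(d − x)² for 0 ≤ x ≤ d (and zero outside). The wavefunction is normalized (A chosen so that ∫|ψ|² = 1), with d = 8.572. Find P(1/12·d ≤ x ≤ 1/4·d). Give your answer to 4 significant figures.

P = ∫_{1/12·d}^{1/4·d} |ψ(x)|² dx.
Since A² = 1/(d^9/630), this is the region integral divided by the full normalization integral.
Let u = x/d; then A² and the length scale cancel, so P = ∫_{1/12}^{1/4} u^4·(1 - u)^4 du ÷ ∫_{0}^{1} u^4·(1 - u)^4 du.
An antiderivative of u^4·(1 - u)^4 is u^5·(70·u^4 - 315·u^3 + 540·u^2 - 420·u + 126)/630; evaluating from 1/12 to 1/4 gives ≈ 0.0000770591, while the full integral is 1/630.
The result is P = 0.048547.

P ≈ 0.04855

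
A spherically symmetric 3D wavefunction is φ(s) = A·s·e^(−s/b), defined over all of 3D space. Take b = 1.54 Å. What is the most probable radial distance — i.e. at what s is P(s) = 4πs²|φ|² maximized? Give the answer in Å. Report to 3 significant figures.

s ≈ 3.08 Å

Differentiate P(s) = 4πs²|φ|² with respect to s and set to zero.
Solving yields s = 2·b.
With b = 1.54, the most probable radial distance is 3.080 Å.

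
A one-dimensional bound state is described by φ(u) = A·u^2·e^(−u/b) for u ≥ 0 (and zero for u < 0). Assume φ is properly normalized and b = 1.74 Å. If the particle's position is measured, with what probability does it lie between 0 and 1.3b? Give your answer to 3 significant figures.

P ≈ 0.123

The probability is P = ∫ |φ|² du over [0, 1.3b].
Since A² = 1/(3·b^5/4), this is the region integral divided by the full normalization integral.
Let t = u/b; then A² and the length scale cancel, so P = ∫_{0}^{1.3} t^4·e^(-2·t) dt ÷ ∫_{0}^{∞} t^4·e^(-2·t) dt.
With ∫ t^4·e^(-2·t) dt = -(t^4/2 + t^3 + 3·t^2/2 + 3·t/2 + 3/4)·e^(-2·t) + C, the region integral is ≈ 0.091932 and the full one is 3/4.
This works out to P = 0.1226.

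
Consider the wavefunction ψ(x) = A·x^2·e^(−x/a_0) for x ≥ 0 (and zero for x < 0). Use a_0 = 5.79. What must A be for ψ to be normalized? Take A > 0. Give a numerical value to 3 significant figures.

Normalization requires ∫|ψ|² dx = 1, integrated from 0 to ∞.
With ∫₀^∞ x^4 e^(−αx) dx = 4!/α^5, with ψ = A·x^2·e^(−x/a_0), the integral evaluates to A²·[3·a_0^5/4].
Setting this equal to 1 gives A² = 1/(3·a_0^5/4).
Plugging in a_0 = 5.79 yields A = 0.01431.

A ≈ 0.0143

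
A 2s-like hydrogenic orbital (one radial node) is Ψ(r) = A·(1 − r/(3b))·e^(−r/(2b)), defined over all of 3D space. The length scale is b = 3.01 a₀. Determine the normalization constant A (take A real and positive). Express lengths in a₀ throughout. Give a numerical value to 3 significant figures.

A ≈ 0.0662 a₀^(-3/2)

Require ∫ |Ψ|² 4πr² dr = 1 over the whole domain.
The angular integral contributes 4π, leaving ∫₀^∞ r²|Ψ|² dr.
Using ∫₀^∞ rⁿ e^(−αr) dr = n!/αⁿ⁺¹, carrying out the integral gives A² · 8·π·b^3/3.
So A² = (8·π·b^3/3)^(−1).
With b = 3.01: A² = 0.004377 and A = 0.06616.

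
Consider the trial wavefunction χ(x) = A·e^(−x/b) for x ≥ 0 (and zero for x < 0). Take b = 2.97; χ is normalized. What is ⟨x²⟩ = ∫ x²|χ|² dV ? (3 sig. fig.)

⟨x^2⟩ ≈ 4.41

⟨x²⟩ = ∫ x^2 |χ|² dx over the full domain.
With ∫₀^∞ x^2 e^(−αx) dx = 2!/α^3, since the A² factors cancel between numerator and denominator, ⟨x²⟩ = b^2/2.
Putting b = 2.97 gives 4.410.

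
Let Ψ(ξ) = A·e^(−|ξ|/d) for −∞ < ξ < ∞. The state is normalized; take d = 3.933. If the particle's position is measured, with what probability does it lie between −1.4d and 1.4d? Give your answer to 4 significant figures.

P ≈ 0.9392

The probability is P = ∫ |Ψ|² dξ over [−1.4d, 1.4d].
The normalization integral ∫|Ψ|²dξ over the whole domain equals d·A², and A² cancels in the ratio.
By symmetry take twice the ξ ≥ 0 contribution in numerator and denominator; the 2's cancel. Let u = ξ/d; then A² and the length scale cancel, so P = ∫_{0}^{1.4} e^(-2·u) du ÷ ∫_{0}^{∞} e^(-2·u) du.
With ∫ e^(-2·u) du = -e^(-2·u)/2 + C, the region integral is 1/2 - e^(-14/5)/2 and the full one is 1/2.
Evaluating gives P = 0.93919.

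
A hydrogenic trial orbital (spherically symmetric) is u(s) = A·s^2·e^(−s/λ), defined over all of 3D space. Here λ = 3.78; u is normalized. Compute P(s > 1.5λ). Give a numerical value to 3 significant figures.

P ≈ 0.966

Integrate the radial probability density 4πs²|u|² over s > 1.5λ.
The full normalization integral is A²·[45·π·λ^7/2] = 1, fixing A².
Substituting t = s/λ, A², 4π and the length scale all cancel in the ratio: P = ∫_{1.5}^{∞} t^6·e^(-2·t) dt / ∫_{0}^{∞} t^6·e^(-2·t) dt.
With ∫ t^6·e^(-2·t) dt = -(4·t^6 + 12·t^5 + 30·t^4 + 60·t^3 + 90·t^2 + 90·t + 45)·e^(-2·t)/8 + C, the region integral is ≈ 5.4365 and the full one is 45/8.
This evaluates to P = 0.9665.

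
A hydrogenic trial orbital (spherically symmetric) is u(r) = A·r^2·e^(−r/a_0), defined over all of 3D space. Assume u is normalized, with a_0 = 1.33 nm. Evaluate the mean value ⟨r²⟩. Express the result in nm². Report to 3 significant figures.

⟨r^2⟩ ≈ 24.8 nm^2

By definition ⟨r²⟩ = ∫ r^2 |u(r)|² 4πr² dr.
The ratio of the moment integral to the normalization integral gives ⟨r²⟩ = 14·a_0^2.
Putting a_0 = 1.33 gives 24.76.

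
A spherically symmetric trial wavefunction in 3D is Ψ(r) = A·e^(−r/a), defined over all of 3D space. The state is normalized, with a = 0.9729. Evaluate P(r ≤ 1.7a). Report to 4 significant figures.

With dV = 4πr²dr, the probability is ∫|Ψ|² dV over r ≤ 1.7a.
Normalization gives A² = 1/(π·a^3).
Substituting u = r/a, A², 4π and the length scale all cancel in the ratio: P = ∫_{0}^{1.7} u^2·e^(-2·u) du / ∫_{0}^{∞} u^2·e^(-2·u) du.
With ∫ u^2·e^(-2·u) du = -(2·u^2 + 2·u + 1)·e^(-2·u)/4 + C, the region integral is 1/4 - 509·e^(-17/5)/200 and the full one is 1/4.
This evaluates to P = 0.66026.

P ≈ 0.6603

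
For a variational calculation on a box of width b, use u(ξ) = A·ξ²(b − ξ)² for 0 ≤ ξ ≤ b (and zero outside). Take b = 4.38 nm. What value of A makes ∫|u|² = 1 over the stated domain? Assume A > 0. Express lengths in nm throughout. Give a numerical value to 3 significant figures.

A ≈ 0.0326 nm^(-9/2)

Require ∫ |u|² dξ = 1 over the whole domain.
Expanding the polynomial and integrating term by term, with u = A·ξ²(b − ξ)², the integral evaluates to A²·[b^9/630].
Hence A² = 1/[b^9/630].
Plugging in b = 4.38 yields A = 0.03259.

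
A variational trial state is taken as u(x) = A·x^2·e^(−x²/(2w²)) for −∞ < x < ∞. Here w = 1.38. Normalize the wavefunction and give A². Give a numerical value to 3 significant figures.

A^2 ≈ 0.150

We need A² ∫|f|² dx = 1, taking the integral from −∞ to ∞.
With ∫_{−∞}^{∞} x^(2m) e^(−αx²) dx = (2m−1)!!·√π / (2^m α^(m+1/2)), ∫|u|² dx = A²·(3·√(π)·w^5/4).
Hence A² = 1/[3·√(π)·w^5/4].
Plugging in w = 1.38 yields A = 0.3877.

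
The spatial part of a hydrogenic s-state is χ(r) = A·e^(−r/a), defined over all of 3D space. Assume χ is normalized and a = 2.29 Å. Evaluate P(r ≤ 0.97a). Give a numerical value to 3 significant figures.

Integrate the radial probability density 4πr²|χ|² over r ≤ 0.97a.
Normalization gives A² = 1/(π·a^3).
Let u = r/a; then A², 4π and the length scale all cancel, so P = ∫_{0}^{0.97} u^2·e^(-2·u) du ÷ ∫_{0}^{∞} u^2·e^(-2·u) du.
With ∫ u^2·e^(-2·u) du = -(2·u^2 + 2·u + 1)·e^(-2·u)/4 + C, the region integral is ≈ 0.076772 and the full one is 1/4.
The region integral divided by the full integral gives P = 0.3071.

P ≈ 0.307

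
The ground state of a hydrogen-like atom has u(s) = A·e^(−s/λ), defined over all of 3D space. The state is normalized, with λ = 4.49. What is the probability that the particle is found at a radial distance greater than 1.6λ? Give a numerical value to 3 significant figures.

P ≈ 0.380

With dV = 4πs²ds, the probability is ∫|u|² dV over s > 1.6λ.
Normalization gives A² = 1/(π·λ^3).
In terms of t = s/λ (A², 4π and the length scale all cancel between numerator and denominator), P = [∫_{1.6}^{∞} t^2·e^(-2·t) dt] / [∫_{0}^{∞} t^2·e^(-2·t) dt].
Using ∫ t^2·e^(-2·t) dt = -(2·t^2 + 2·t + 1)·e^(-2·t)/4, the numerator is 233·e^(-16/5)/100 and the denominator is 1/4.
The region integral divided by the full integral gives P = 0.3799.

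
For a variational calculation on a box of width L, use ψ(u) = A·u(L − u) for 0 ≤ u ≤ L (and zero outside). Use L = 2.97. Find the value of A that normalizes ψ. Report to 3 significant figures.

Normalization requires ∫|ψ|² du = 1, integrated from 0 to L.
Carrying out the integral gives A² · L^5/30.
Hence A² = 1/[L^5/30].
Plugging in L = 2.97 yields A = 0.3603.

A ≈ 0.360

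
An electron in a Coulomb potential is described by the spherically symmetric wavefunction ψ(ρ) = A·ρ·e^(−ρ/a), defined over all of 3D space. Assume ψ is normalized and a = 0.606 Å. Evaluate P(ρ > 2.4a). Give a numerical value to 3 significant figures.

Integrate the radial probability density 4πρ²|ψ|² over ρ > 2.4a.
A² is fixed by ∫₀^∞ 4πρ²|ψ|² dρ = 1, i.e. A² = (3·π·a^5)^(−1).
In terms of u = ρ/a (A², 4π and the length scale all cancel between numerator and denominator), P = [∫_{2.4}^{∞} u^4·e^(-2·u) du] / [∫_{0}^{∞} u^4·e^(-2·u) du].
Using ∫ u^4·e^(-2·u) du = -(u^4/2 + u^3 + 3·u^2/2 + 3·u/2 + 3/4)·e^(-2·u), the numerator is ≈ 0.35719 and the denominator is 3/4.
The region integral divided by the full integral gives P = 0.4763.

P ≈ 0.476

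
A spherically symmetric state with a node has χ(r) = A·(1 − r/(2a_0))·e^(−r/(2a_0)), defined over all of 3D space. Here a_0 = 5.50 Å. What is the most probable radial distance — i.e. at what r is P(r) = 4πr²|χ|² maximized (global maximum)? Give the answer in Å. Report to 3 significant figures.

r ≈ 28.8 Å

The maximum of P(r) = 4πr²|χ|² occurs where its derivative vanishes.
This gives r = a_0·(√(5) + 3).
With a_0 = 5.50, the most probable radial distance is 28.80 Å.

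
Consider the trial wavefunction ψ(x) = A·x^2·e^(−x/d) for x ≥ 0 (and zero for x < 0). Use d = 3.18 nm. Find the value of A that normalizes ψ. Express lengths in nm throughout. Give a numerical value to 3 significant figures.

We need A² ∫|f|² dx = 1, taking the integral from 0 to ∞.
Recall ∫₀^∞ x^m e^(−x/β) dx = m!·β^(m+1), carrying out the integral gives A² · 3·d^5/4.
With d = 3.18: A² = 0.004100 and A = 0.06403.

A ≈ 0.0640 nm^(-5/2)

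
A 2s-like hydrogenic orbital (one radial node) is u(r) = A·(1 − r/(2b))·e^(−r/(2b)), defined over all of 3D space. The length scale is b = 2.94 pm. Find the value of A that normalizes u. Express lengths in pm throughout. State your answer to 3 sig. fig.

A ≈ 0.0396 pm^(-3/2)

Normalization requires ∫|u|² 4πr² dr = 1, integrated from 0 to ∞.
The integral (without the A² prefactor) comes out to 8·π·b^3.
Hence A² = 1/[8·π·b^3].
Substituting b = 2.94 gives A² = 0.001566, so A = 0.03957.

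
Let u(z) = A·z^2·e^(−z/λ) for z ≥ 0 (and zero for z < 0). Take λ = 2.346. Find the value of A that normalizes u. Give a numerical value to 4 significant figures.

A ≈ 0.1370

Require ∫ |u|² dz = 1 over the whole domain.
Carrying out the integral gives A² · 3·λ^5/4.
So A² = (3·λ^5/4)^(−1).
With λ = 2.346: A² = 0.018763 and A = 0.13698.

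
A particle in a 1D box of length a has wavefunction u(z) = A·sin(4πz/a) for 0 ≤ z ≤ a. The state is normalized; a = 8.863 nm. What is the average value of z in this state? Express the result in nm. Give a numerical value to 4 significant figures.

⟨z⟩ = ∫ z |u|² dz over the full domain.
Using sin²θ = (1 − cos 2θ)/2, the ratio of the moment integral to the normalization integral gives ⟨z⟩ = a/2.
With a = 8.863, ⟨z⟩ = 4.4315.

⟨z⟩ ≈ 4.432 nm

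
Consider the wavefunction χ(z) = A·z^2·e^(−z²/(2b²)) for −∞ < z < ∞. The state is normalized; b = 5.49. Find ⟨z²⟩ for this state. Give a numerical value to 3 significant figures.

By definition ⟨z²⟩ = ∫ z^2 |χ(z)|² dz.
With ∫_{−∞}^{∞} z^(2m) e^(−αz²) dz = (2m−1)!!·√π / (2^m α^(m+1/2)), the ratio of the moment integral to the normalization integral gives ⟨z²⟩ = 5·b^2/2.
With b = 5.49, ⟨z^2⟩ = 75.35.

⟨z^2⟩ ≈ 75.4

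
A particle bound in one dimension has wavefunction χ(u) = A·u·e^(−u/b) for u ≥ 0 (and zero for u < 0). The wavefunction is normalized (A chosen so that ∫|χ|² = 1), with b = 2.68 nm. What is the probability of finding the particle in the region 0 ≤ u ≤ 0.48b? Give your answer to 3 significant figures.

P = ∫_{0}^{0.48b} |χ(u)|² du.
With A² fixed by ∫|χ|² = 1, i.e. A² = (b^3/4)^(−1), substitute and integrate.
Let t = u/b; then A² and the length scale cancel, so P = ∫_{0}^{0.48} t^2·e^(-2·t) dt ÷ ∫_{0}^{∞} t^2·e^(-2·t) dt.
With ∫ t^2·e^(-2·t) dt = -(2·t^2 + 2·t + 1)·e^(-2·t)/4 + C, the region integral is 1/4 - 1513·e^(-24/25)/2500 and the full one is 1/4.
The result is P = 0.07309.

P ≈ 0.0731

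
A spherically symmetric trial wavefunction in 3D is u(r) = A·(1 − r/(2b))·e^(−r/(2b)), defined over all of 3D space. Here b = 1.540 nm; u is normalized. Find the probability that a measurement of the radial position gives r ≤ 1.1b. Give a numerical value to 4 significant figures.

P ≈ 0.03866

With dV = 4πr²dr, the probability is ∫|u|² dV over r ≤ 1.1b.
Normalization gives A² = 1/(8·π·b^3).
Let t = r/b; then A², 4π and the length scale all cancel, so P = ∫_{0}^{1.1} t^2·(1 - t/2)^2·e^(-t) dt ÷ ∫_{0}^{∞} t^2·(1 - t/2)^2·e^(-t) dt.
An antiderivative of t^2·(1 - t/2)^2·e^(-t) is -(t^4/4 + t^2 + 2·t + 2)·e^(-t); evaluating from 0 to 1.1 gives ≈ 0.0773283, while the full integral is 2.
Taking the ratio yields P = 0.038664.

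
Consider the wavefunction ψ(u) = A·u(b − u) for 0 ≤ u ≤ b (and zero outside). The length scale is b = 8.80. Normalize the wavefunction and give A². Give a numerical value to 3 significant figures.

A^2 ≈ 0.000568

The normalization condition is ∫|ψ|² du = 1 from 0 to b.
Carrying out the integral gives A² · b^5/30.
So A² = (b^5/30)^(−1).
Substituting b = 8.80 gives A² = 0.0005685, so A = 0.02384.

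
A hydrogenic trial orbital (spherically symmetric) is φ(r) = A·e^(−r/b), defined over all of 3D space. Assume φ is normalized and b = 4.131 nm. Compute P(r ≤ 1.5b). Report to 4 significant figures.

P ≈ 0.5768

P = ∫ |φ|² 4πr² dr over r ≤ 1.5b.
A² is fixed by ∫₀^∞ 4πr²|φ|² dr = 1, i.e. A² = (π·b^3)^(−1).
In terms of u = r/b (A², 4π and the length scale all cancel between numerator and denominator), P = [∫_{0}^{1.5} u^2·e^(-2·u) du] / [∫_{0}^{∞} u^2·e^(-2·u) du].
Using ∫ u^2·e^(-2·u) du = -(2·u^2 + 2·u + 1)·e^(-2·u)/4, the numerator is 1/4 - 17·e^(-3)/8 and the denominator is 1/4.
This evaluates to P = 0.57681.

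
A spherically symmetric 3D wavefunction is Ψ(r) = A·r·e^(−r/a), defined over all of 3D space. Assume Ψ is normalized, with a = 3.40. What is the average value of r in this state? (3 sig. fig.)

By definition ⟨r⟩ = ∫ r |Ψ(r)|² 4πr² dr.
Recall ∫₀^∞ r^m e^(−r/β) dr = m!·β^(m+1), evaluating both integrals, ⟨r⟩ = 5·a/2.
Putting a = 3.40 gives 8.500.

⟨r⟩ ≈ 8.50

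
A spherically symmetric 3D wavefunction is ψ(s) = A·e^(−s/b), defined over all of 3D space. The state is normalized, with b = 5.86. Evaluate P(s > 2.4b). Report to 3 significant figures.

P ≈ 0.143

With dV = 4πs²ds, the probability is ∫|ψ|² dV over s > 2.4b.
Normalization gives A² = 1/(π·b^3).
Substituting u = s/b, A², 4π and the length scale all cancel in the ratio: P = ∫_{2.4}^{∞} u^2·e^(-2·u) du / ∫_{0}^{∞} u^2·e^(-2·u) du.
An antiderivative of u^2·e^(-2·u) is -(2·u^2 + 2·u + 1)·e^(-2·u)/4; evaluating from 2.4 to ∞ gives 433·e^(-24/5)/100, while the full integral is 1/4.
This evaluates to P = 0.1425.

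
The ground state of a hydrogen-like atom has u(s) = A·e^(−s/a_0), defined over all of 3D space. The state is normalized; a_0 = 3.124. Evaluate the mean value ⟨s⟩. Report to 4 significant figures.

The expectation value is the |u|²-weighted average of s: ∫ s|u|² 4πs² ds.
Recall ∫₀^∞ s^m e^(−s/β) ds = m!·β^(m+1), since the A² factors cancel between numerator and denominator, ⟨s⟩ = 3·a_0/2.
With a_0 = 3.124, ⟨s⟩ = 4.6860.

⟨s⟩ ≈ 4.686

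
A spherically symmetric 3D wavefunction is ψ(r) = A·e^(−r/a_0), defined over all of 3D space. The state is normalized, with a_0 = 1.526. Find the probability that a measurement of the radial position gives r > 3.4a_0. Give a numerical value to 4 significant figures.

P = ∫ |ψ|² 4πr² dr over r > 3.4a_0.
Normalization gives A² = 1/(π·a_0^3).
In terms of u = r/a_0 (A², 4π and the length scale all cancel between numerator and denominator), P = [∫_{3.4}^{∞} u^2·e^(-2·u) du] / [∫_{0}^{∞} u^2·e^(-2·u) du].
With ∫ u^2·e^(-2·u) du = -(2·u^2 + 2·u + 1)·e^(-2·u)/4 + C, the region integral is 773·e^(-34/5)/100 and the full one is 1/4.
The region integral divided by the full integral gives P = 0.034438.

P ≈ 0.03444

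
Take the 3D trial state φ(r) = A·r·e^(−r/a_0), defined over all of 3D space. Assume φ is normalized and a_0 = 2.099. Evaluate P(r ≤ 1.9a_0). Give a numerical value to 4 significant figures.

P ≈ 0.3322

With dV = 4πr²dr, the probability is ∫|φ|² dV over r ≤ 1.9a_0.
Normalization gives A² = 1/(3·π·a_0^5).
Let u = r/a_0; then A², 4π and the length scale all cancel, so P = ∫_{0}^{1.9} u^4·e^(-2·u) du ÷ ∫_{0}^{∞} u^4·e^(-2·u) du.
Using ∫ u^4·e^(-2·u) du = -(u^4/2 + u^3 + 3·u^2/2 + 3·u/2 + 3/4)·e^(-2·u), the numerator is ≈ 0.249117 and the denominator is 3/4.
Taking the ratio yields P = 0.33216.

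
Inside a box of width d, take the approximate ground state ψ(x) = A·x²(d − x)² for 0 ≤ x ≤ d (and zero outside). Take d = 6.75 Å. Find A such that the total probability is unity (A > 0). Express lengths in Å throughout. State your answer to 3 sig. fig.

A ≈ 0.00465 Å^(-9/2)

We need A² ∫|f|² dx = 1, taking the integral from 0 to d.
Expanding the polynomial and integrating term by term, carrying out the integral gives A² · d^9/630.
With d = 6.75: A² = 0.00002166 and A = 0.004654.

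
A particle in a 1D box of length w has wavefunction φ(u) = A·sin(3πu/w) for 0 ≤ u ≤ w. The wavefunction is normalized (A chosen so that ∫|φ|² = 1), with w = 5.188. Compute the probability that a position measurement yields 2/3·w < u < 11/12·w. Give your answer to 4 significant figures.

P ≈ 0.3031

|φ|² is the probability density, so P = ∫_{2/3·w}^{11/12·w} |φ|² du.
With A² fixed by ∫|φ|² = 1, i.e. A² = (w/2)^(−1), substitute and integrate.
Let t = u/w; then A² and the length scale cancel, so P = ∫_{2/3}^{11/12} sin(3·π·t)^2 dt ÷ ∫_{0}^{1} sin(3·π·t)^2 dt.
An antiderivative of sin(3·π·t)^2 is t/2 - sin(6·π·t)/(12·π); evaluating from 2/3 to 11/12 gives 1/(12·π) + 1/8, while the full integral is 1/2.
Taking the ratio, P = (2 + 3·π)/(12·π).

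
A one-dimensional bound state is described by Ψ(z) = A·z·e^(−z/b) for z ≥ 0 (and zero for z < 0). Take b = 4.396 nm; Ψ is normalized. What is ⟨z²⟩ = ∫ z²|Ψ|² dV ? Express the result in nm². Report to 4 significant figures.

⟨z²⟩ = ∫ z^2 |Ψ|² dz over the full domain.
Evaluating both integrals, ⟨z²⟩ = 3·b^2.
Putting b = 4.396 gives 57.974.

⟨z^2⟩ ≈ 57.97 nm^2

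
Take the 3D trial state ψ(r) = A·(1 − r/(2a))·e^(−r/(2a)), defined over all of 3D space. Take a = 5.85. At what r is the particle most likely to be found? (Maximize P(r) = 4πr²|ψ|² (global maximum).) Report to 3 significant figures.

Set d/dr [P(r) = 4πr²|ψ|²] = 0 and solve for r > 0.
Solving yields r = a·(√(5) + 3).
With a = 5.85, the most probable radial distance is 30.63.

r ≈ 30.6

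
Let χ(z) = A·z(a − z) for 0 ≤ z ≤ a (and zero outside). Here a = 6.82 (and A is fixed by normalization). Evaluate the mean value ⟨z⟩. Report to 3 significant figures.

⟨z⟩ = ∫ z |χ|² dz over the full domain.
Expanding the polynomial and integrating term by term, the ratio of the moment integral to the normalization integral gives ⟨z⟩ = a/2.
Putting a = 6.82 gives 3.410.

⟨z⟩ ≈ 3.41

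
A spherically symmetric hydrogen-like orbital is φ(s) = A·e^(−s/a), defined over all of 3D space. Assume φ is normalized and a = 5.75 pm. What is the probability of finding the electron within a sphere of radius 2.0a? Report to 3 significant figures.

P ≈ 0.762

With dV = 4πs²ds, the probability is ∫|φ|² dV over s ≤ 2.0a.
The full normalization integral is A²·[π·a^3] = 1, fixing A².
Substituting u = s/a, A², 4π and the length scale all cancel in the ratio: P = ∫_{0}^{2.0} u^2·e^(-2·u) du / ∫_{0}^{∞} u^2·e^(-2·u) du.
An antiderivative of u^2·e^(-2·u) is -(2·u^2 + 2·u + 1)·e^(-2·u)/4; evaluating from 0 to 2.0 gives 1/4 - 13·e^(-4)/4, while the full integral is 1/4.
This evaluates to P = 0.7619.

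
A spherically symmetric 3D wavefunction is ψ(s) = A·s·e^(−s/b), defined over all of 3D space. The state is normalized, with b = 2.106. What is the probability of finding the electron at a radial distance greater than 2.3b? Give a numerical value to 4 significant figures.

With dV = 4πs²ds, the probability is ∫|ψ|² dV over s > 2.3b.
A² is fixed by ∫₀^∞ 4πs²|ψ|² ds = 1, i.e. A² = (3·π·b^5)^(−1).
Substituting u = s/b, A², 4π and the length scale all cancel in the ratio: P = ∫_{2.3}^{∞} u^4·e^(-2·u) du / ∫_{0}^{∞} u^4·e^(-2·u) du.
Using ∫ u^4·e^(-2·u) du = -(u^4/2 + u^3 + 3·u^2/2 + 3·u/2 + 3/4)·e^(-2·u), the numerator is ≈ 0.384926 and the denominator is 3/4.
The region integral divided by the full integral gives P = 0.51323.

P ≈ 0.5132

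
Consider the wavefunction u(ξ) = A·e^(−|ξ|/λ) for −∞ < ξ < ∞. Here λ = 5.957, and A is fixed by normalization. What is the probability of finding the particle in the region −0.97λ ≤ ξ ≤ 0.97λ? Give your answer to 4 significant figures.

P = ∫_{−0.97λ}^{0.97λ} |u(ξ)|² dξ.
With A² fixed by ∫|u|² = 1, i.e. A² = (λ)^(−1), substitute and integrate.
By symmetry take twice the ξ ≥ 0 contribution in numerator and denominator; the 2's cancel. Substituting t = ξ/λ, A² and the length scale cancel in the ratio: P = ∫_{0}^{0.97} e^(-2·t) dt / ∫_{0}^{∞} e^(-2·t) dt.
Using ∫ e^(-2·t) dt = -e^(-2·t)/2, the numerator is 1/2 - e^(-97/50)/2 and the denominator is 1/2.
Evaluating gives P = 0.85630.

P ≈ 0.8563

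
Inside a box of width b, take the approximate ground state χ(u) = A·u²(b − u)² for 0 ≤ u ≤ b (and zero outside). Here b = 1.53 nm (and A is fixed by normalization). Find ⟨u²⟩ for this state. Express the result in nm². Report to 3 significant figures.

The expectation value is the |χ|²-weighted average of u^2: ∫ u^2|χ|² du.
Expanding the polynomial and integrating term by term, since the A² factors cancel between numerator and denominator, ⟨u²⟩ = 3·b^2/11.
With b = 1.53, ⟨u^2⟩ = 0.6384.

⟨u^2⟩ ≈ 0.638 nm^2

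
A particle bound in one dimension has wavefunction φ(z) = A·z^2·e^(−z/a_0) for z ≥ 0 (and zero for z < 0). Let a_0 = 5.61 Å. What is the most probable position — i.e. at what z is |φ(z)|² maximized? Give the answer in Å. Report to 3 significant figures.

The maximum of |φ(z)|² occurs where its derivative vanishes.
Solving yields z = 2·a_0.
With a_0 = 5.61, the most probable position is 11.22 Å.

z ≈ 11.2 Å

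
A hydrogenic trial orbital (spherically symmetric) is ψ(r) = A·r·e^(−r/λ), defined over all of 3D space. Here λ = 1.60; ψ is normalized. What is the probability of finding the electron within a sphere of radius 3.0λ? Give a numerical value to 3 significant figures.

With dV = 4πr²dr, the probability is ∫|ψ|² dV over r ≤ 3.0λ.
Normalization gives A² = 1/(3·π·λ^5).
In terms of u = r/λ (A², 4π and the length scale all cancel between numerator and denominator), P = [∫_{0}^{3.0} u^4·e^(-2·u) du] / [∫_{0}^{∞} u^4·e^(-2·u) du].
With ∫ u^4·e^(-2·u) du = -(u^4/2 + u^3 + 3·u^2/2 + 3·u/2 + 3/4)·e^(-2·u) + C, the region integral is 3/4 - 345·e^(-6)/4 and the full one is 3/4.
The region integral divided by the full integral gives P = 0.7149.

P ≈ 0.715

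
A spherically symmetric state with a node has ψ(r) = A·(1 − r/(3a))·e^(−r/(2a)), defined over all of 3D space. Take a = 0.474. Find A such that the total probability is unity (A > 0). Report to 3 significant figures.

The normalization condition is ∫|ψ|² 4πr² dr = 1 from 0 to ∞.
In 3D with spherical symmetry the volume element is 4πr² dr.
With ∫₀^∞ r^4 e^(−αr) dr = 4!/α^5, ∫|ψ|² 4πr² dr = A²·(8·π·a^3/3).
So A² = (8·π·a^3/3)^(−1).
Plugging in a = 0.474 yields A = 1.059.

A ≈ 1.06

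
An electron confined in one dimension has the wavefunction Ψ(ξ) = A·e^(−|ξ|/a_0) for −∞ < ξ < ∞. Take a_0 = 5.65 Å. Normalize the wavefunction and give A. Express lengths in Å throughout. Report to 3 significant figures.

A ≈ 0.421 Å^(-1/2)

Require ∫ |Ψ|² dξ = 1 over the whole domain.
Recall ∫₀^∞ ξ^m e^(−ξ/β) dξ = m!·β^(m+1), ∫|Ψ|² dξ = A²·(a_0).
Plugging in a_0 = 5.65 yields A = 0.4207.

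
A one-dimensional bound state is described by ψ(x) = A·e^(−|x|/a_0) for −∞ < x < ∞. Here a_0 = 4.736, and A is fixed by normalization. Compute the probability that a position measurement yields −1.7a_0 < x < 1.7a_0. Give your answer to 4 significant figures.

The probability is P = ∫ |ψ|² dx over [−1.7a_0, 1.7a_0].
With A² fixed by ∫|ψ|² = 1, i.e. A² = (a_0)^(−1), substitute and integrate.
Both integrals are even about x = 0, so only the x ≥ 0 halves are needed (the factors of 2 cancel). Substituting u = x/a_0, A² and the length scale cancel in the ratio: P = ∫_{0}^{1.7} e^(-2·u) du / ∫_{0}^{∞} e^(-2·u) du.
With ∫ e^(-2·u) du = -e^(-2·u)/2 + C, the region integral is 1/2 - e^(-17/5)/2 and the full one is 1/2.
Taking the ratio, P = 0.96663.

P ≈ 0.9666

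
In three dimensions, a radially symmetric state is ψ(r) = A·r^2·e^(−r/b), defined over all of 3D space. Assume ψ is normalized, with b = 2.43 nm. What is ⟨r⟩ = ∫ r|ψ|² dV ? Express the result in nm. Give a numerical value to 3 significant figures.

⟨r⟩ = ∫ r |ψ|² 4πr² dr over the full domain.
Using ∫₀^∞ rⁿ e^(−αr) dr = n!/αⁿ⁺¹, evaluating both integrals, ⟨r⟩ = 7·b/2.
With b = 2.43, ⟨r⟩ = 8.505.

⟨r⟩ ≈ 8.51 nm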